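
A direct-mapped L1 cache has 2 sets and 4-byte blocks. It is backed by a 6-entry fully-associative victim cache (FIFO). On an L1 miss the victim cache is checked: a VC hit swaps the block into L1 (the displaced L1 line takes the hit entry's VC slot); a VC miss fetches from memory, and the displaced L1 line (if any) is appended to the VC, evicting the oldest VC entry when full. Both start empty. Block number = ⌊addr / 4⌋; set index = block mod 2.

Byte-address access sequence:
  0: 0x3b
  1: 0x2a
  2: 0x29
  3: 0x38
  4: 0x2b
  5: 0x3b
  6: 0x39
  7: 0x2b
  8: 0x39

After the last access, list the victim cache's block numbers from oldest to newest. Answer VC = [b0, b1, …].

VC = [10]

  [0] addr=0x3b blk=14 s=0: MISS | VC []
  [1] addr=0x2a blk=10 s=0: MISS | VC [14]
  [2] addr=0x29 blk=10 s=0: L1-HIT | VC [14]
  [3] addr=0x38 blk=14 s=0: VC-HIT | VC [10]
  [4] addr=0x2b blk=10 s=0: VC-HIT | VC [14]
  [5] addr=0x3b blk=14 s=0: VC-HIT | VC [10]
  [6] addr=0x39 blk=14 s=0: L1-HIT | VC [10]
  [7] addr=0x2b blk=10 s=0: VC-HIT | VC [14]
  [8] addr=0x39 blk=14 s=0: VC-HIT | VC [10]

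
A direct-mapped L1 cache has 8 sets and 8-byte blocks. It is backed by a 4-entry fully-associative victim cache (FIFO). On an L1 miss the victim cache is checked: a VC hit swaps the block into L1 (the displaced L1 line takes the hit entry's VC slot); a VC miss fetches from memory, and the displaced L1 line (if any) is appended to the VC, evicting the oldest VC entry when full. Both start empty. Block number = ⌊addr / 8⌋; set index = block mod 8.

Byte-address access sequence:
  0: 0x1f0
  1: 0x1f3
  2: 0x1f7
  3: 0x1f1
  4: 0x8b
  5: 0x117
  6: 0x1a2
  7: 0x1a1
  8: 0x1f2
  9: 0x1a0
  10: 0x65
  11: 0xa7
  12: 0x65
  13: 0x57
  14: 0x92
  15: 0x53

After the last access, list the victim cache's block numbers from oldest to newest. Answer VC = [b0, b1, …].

#0 0x1f0→b62/s6 MISS; vc=[]
#1 0x1f3→b62/s6 L1-HIT; vc=[]
#2 0x1f7→b62/s6 L1-HIT; vc=[]
#3 0x1f1→b62/s6 L1-HIT; vc=[]
#4 0x8b→b17/s1 MISS; vc=[]
#5 0x117→b34/s2 MISS; vc=[]
#6 0x1a2→b52/s4 MISS; vc=[]
#7 0x1a1→b52/s4 L1-HIT; vc=[]
#8 0x1f2→b62/s6 L1-HIT; vc=[]
#9 0x1a0→b52/s4 L1-HIT; vc=[]
#10 0x65→b12/s4 MISS; vc=[52]
#11 0xa7→b20/s4 MISS; vc=[52,12]
#12 0x65→b12/s4 VC-HIT; vc=[52,20]
#13 0x57→b10/s2 MISS; vc=[52,20,34]
#14 0x92→b18/s2 MISS; vc=[52,20,34,10]
#15 0x53→b10/s2 VC-HIT; vc=[52,20,34,18]

VC = [52, 20, 34, 18]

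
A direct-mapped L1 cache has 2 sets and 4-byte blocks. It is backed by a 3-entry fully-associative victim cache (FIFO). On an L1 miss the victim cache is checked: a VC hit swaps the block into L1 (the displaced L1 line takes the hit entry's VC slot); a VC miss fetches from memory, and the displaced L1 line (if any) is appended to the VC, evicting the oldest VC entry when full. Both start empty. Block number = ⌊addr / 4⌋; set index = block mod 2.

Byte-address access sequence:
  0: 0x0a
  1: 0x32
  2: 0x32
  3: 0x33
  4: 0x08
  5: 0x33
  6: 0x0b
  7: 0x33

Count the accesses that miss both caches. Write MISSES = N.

  [0] addr=0xa blk=2 s=0: MISS | VC []
  [1] addr=0x32 blk=12 s=0: MISS | VC [2]
  [2] addr=0x32 blk=12 s=0: L1-HIT | VC [2]
  [3] addr=0x33 blk=12 s=0: L1-HIT | VC [2]
  [4] addr=0x8 blk=2 s=0: VC-HIT | VC [12]
  [5] addr=0x33 blk=12 s=0: VC-HIT | VC [2]
  [6] addr=0xb blk=2 s=0: VC-HIT | VC [12]
  [7] addr=0x33 blk=12 s=0: VC-HIT | VC [2]

MISSES = 2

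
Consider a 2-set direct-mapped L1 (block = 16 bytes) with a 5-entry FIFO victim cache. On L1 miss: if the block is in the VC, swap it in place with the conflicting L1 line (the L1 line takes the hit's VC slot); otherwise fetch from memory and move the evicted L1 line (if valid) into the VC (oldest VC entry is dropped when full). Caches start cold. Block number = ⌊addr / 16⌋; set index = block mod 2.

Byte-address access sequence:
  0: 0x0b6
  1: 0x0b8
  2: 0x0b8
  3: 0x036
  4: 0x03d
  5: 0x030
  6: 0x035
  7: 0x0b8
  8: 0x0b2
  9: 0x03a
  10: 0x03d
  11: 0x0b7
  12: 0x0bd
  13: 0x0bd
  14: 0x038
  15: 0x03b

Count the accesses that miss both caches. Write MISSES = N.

  [0] addr=0xb6 blk=11 s=1: MISS | VC []
  [1] addr=0xb8 blk=11 s=1: L1-HIT | VC []
  [2] addr=0xb8 blk=11 s=1: L1-HIT | VC []
  [3] addr=0x36 blk=3 s=1: MISS | VC [11]
  [4] addr=0x3d blk=3 s=1: L1-HIT | VC [11]
  [5] addr=0x30 blk=3 s=1: L1-HIT | VC [11]
  [6] addr=0x35 blk=3 s=1: L1-HIT | VC [11]
  [7] addr=0xb8 blk=11 s=1: VC-HIT | VC [3]
  [8] addr=0xb2 blk=11 s=1: L1-HIT | VC [3]
  [9] addr=0x3a blk=3 s=1: VC-HIT | VC [11]
  [10] addr=0x3d blk=3 s=1: L1-HIT | VC [11]
  [11] addr=0xb7 blk=11 s=1: VC-HIT | VC [3]
  [12] addr=0xbd blk=11 s=1: L1-HIT | VC [3]
  [13] addr=0xbd blk=11 s=1: L1-HIT | VC [3]
  [14] addr=0x38 blk=3 s=1: VC-HIT | VC [11]
  [15] addr=0x3b blk=3 s=1: L1-HIT | VC [11]

MISSES = 2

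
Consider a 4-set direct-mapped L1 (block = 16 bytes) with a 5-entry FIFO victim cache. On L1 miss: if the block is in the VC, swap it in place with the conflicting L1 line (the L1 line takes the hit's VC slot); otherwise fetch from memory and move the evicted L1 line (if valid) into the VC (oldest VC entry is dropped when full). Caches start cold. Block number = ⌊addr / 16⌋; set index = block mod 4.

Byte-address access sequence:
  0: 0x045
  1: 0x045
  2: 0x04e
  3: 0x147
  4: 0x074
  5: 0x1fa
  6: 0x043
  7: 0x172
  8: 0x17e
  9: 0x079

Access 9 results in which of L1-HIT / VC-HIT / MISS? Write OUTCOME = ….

OUTCOME = VC-HIT

#0 0x45→b4/s0 MISS; vc=[]
#1 0x45→b4/s0 L1-HIT; vc=[]
#2 0x4e→b4/s0 L1-HIT; vc=[]
#3 0x147→b20/s0 MISS; vc=[4]
#4 0x74→b7/s3 MISS; vc=[4]
#5 0x1fa→b31/s3 MISS; vc=[4,7]
#6 0x43→b4/s0 VC-HIT; vc=[20,7]
#7 0x172→b23/s3 MISS; vc=[20,7,31]
#8 0x17e→b23/s3 L1-HIT; vc=[20,7,31]
#9 0x79→b7/s3 VC-HIT; vc=[20,23,31]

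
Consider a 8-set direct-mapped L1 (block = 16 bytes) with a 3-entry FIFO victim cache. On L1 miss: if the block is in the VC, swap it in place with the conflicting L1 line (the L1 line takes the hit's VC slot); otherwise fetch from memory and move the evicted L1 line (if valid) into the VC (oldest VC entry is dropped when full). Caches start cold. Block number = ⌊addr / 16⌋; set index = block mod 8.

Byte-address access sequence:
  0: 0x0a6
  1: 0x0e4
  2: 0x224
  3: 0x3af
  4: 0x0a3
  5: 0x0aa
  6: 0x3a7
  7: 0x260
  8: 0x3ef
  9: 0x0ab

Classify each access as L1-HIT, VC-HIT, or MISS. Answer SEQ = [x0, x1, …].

#0 0xa6→b10/s2 MISS; vc=[]
#1 0xe4→b14/s6 MISS; vc=[]
#2 0x224→b34/s2 MISS; vc=[10]
#3 0x3af→b58/s2 MISS; vc=[10,34]
#4 0xa3→b10/s2 VC-HIT; vc=[58,34]
#5 0xaa→b10/s2 L1-HIT; vc=[58,34]
#6 0x3a7→b58/s2 VC-HIT; vc=[10,34]
#7 0x260→b38/s6 MISS; vc=[10,34,14]
#8 0x3ef→b62/s6 MISS; vc=[34,14,38]
#9 0xab→b10/s2 MISS; vc=[14,38,58]

SEQ = [MISS, MISS, MISS, MISS, VC-HIT, L1-HIT, VC-HIT, MISS, MISS, MISS]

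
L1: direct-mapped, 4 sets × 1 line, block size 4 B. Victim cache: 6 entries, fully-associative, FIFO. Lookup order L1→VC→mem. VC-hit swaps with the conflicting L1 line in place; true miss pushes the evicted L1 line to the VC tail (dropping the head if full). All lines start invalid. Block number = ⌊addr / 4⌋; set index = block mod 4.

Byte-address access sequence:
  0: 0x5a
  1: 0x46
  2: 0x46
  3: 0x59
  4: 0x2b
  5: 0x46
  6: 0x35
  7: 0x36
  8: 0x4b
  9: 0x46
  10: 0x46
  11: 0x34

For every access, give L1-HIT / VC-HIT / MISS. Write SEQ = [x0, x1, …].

#0 0x5a→b22/s2 MISS; vc=[]
#1 0x46→b17/s1 MISS; vc=[]
#2 0x46→b17/s1 L1-HIT; vc=[]
#3 0x59→b22/s2 L1-HIT; vc=[]
#4 0x2b→b10/s2 MISS; vc=[22]
#5 0x46→b17/s1 L1-HIT; vc=[22]
#6 0x35→b13/s1 MISS; vc=[22,17]
#7 0x36→b13/s1 L1-HIT; vc=[22,17]
#8 0x4b→b18/s2 MISS; vc=[22,17,10]
#9 0x46→b17/s1 VC-HIT; vc=[22,13,10]
#10 0x46→b17/s1 L1-HIT; vc=[22,13,10]
#11 0x34→b13/s1 VC-HIT; vc=[22,17,10]

SEQ = [MISS, MISS, L1-HIT, L1-HIT, MISS, L1-HIT, MISS, L1-HIT, MISS, VC-HIT, L1-HIT, VC-HIT]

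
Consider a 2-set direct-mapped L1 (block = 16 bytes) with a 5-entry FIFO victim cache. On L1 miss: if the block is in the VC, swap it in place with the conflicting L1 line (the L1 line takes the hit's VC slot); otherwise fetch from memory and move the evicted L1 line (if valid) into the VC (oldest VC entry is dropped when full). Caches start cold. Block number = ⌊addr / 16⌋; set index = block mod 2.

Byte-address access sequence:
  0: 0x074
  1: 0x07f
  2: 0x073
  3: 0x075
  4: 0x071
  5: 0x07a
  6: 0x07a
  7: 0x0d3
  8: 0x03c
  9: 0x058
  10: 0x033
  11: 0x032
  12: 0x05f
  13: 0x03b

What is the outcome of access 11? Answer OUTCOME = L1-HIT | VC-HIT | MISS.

#0 0x74→b7/s1 MISS; vc=[]
#1 0x7f→b7/s1 L1-HIT; vc=[]
#2 0x73→b7/s1 L1-HIT; vc=[]
#3 0x75→b7/s1 L1-HIT; vc=[]
#4 0x71→b7/s1 L1-HIT; vc=[]
#5 0x7a→b7/s1 L1-HIT; vc=[]
#6 0x7a→b7/s1 L1-HIT; vc=[]
#7 0xd3→b13/s1 MISS; vc=[7]
#8 0x3c→b3/s1 MISS; vc=[7,13]
#9 0x58→b5/s1 MISS; vc=[7,13,3]
#10 0x33→b3/s1 VC-HIT; vc=[7,13,5]
#11 0x32→b3/s1 L1-HIT; vc=[7,13,5]
#12 0x5f→b5/s1 VC-HIT; vc=[7,13,3]
#13 0x3b→b3/s1 VC-HIT; vc=[7,13,5]

OUTCOME = L1-HIT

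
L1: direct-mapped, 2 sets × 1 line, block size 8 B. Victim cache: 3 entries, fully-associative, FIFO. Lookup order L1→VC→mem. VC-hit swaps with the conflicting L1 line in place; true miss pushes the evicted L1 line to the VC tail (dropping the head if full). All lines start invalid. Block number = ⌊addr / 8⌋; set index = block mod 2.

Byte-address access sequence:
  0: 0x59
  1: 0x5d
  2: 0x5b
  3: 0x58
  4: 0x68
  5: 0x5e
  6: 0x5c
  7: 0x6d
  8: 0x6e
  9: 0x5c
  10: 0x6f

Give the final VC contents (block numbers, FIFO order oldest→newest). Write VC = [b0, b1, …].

  [0] addr=0x59 blk=11 s=1: MISS | VC []
  [1] addr=0x5d blk=11 s=1: L1-HIT | VC []
  [2] addr=0x5b blk=11 s=1: L1-HIT | VC []
  [3] addr=0x58 blk=11 s=1: L1-HIT | VC []
  [4] addr=0x68 blk=13 s=1: MISS | VC [11]
  [5] addr=0x5e blk=11 s=1: VC-HIT | VC [13]
  [6] addr=0x5c blk=11 s=1: L1-HIT | VC [13]
  [7] addr=0x6d blk=13 s=1: VC-HIT | VC [11]
  [8] addr=0x6e blk=13 s=1: L1-HIT | VC [11]
  [9] addr=0x5c blk=11 s=1: VC-HIT | VC [13]
  [10] addr=0x6f blk=13 s=1: VC-HIT | VC [11]

VC = [11]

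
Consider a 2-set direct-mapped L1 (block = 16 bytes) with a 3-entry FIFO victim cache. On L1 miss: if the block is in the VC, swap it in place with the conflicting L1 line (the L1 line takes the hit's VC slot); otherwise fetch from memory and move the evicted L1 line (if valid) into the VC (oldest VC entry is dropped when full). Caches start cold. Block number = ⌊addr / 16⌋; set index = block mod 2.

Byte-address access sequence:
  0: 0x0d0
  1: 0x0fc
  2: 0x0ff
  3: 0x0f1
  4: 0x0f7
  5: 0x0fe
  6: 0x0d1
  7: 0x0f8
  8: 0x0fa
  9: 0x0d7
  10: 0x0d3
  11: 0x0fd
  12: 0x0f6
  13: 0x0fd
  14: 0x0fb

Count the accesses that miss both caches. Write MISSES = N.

MISSES = 2

  [0] addr=0xd0 blk=13 s=1: MISS | VC []
  [1] addr=0xfc blk=15 s=1: MISS | VC [13]
  [2] addr=0xff blk=15 s=1: L1-HIT | VC [13]
  [3] addr=0xf1 blk=15 s=1: L1-HIT | VC [13]
  [4] addr=0xf7 blk=15 s=1: L1-HIT | VC [13]
  [5] addr=0xfe blk=15 s=1: L1-HIT | VC [13]
  [6] addr=0xd1 blk=13 s=1: VC-HIT | VC [15]
  [7] addr=0xf8 blk=15 s=1: VC-HIT | VC [13]
  [8] addr=0xfa blk=15 s=1: L1-HIT | VC [13]
  [9] addr=0xd7 blk=13 s=1: VC-HIT | VC [15]
  [10] addr=0xd3 blk=13 s=1: L1-HIT | VC [15]
  [11] addr=0xfd blk=15 s=1: VC-HIT | VC [13]
  [12] addr=0xf6 blk=15 s=1: L1-HIT | VC [13]
  [13] addr=0xfd blk=15 s=1: L1-HIT | VC [13]
  [14] addr=0xfb blk=15 s=1: L1-HIT | VC [13]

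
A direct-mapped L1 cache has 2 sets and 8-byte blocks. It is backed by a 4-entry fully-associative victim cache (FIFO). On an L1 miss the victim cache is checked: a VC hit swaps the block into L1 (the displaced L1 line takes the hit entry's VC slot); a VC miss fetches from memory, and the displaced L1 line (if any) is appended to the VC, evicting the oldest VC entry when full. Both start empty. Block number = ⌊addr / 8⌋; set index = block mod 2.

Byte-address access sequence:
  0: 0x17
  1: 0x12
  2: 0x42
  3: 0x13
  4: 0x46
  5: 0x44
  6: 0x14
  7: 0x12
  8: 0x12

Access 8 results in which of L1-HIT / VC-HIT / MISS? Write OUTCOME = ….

OUTCOME = L1-HIT

  [0] addr=0x17 blk=2 s=0: MISS | VC []
  [1] addr=0x12 blk=2 s=0: L1-HIT | VC []
  [2] addr=0x42 blk=8 s=0: MISS | VC [2]
  [3] addr=0x13 blk=2 s=0: VC-HIT | VC [8]
  [4] addr=0x46 blk=8 s=0: VC-HIT | VC [2]
  [5] addr=0x44 blk=8 s=0: L1-HIT | VC [2]
  [6] addr=0x14 blk=2 s=0: VC-HIT | VC [8]
  [7] addr=0x12 blk=2 s=0: L1-HIT | VC [8]
  [8] addr=0x12 blk=2 s=0: L1-HIT | VC [8]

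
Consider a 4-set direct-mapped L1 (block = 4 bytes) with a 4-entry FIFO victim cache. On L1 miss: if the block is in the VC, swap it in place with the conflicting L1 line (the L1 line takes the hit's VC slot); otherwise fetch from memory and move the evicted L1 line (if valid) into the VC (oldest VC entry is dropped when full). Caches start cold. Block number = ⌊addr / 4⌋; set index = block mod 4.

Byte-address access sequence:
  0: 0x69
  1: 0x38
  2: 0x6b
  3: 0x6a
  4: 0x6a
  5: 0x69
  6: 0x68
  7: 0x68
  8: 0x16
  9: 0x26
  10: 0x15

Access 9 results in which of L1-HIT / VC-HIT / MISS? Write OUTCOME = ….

OUTCOME = MISS

0: 0x69 (blk 26, set 2) → MISS  vc=[]
1: 0x38 (blk 14, set 2) → MISS  vc=[26]
2: 0x6b (blk 26, set 2) → VC-HIT  vc=[14]
3: 0x6a (blk 26, set 2) → L1-HIT  vc=[14]
4: 0x6a (blk 26, set 2) → L1-HIT  vc=[14]
5: 0x69 (blk 26, set 2) → L1-HIT  vc=[14]
6: 0x68 (blk 26, set 2) → L1-HIT  vc=[14]
7: 0x68 (blk 26, set 2) → L1-HIT  vc=[14]
8: 0x16 (blk 5, set 1) → MISS  vc=[14]
9: 0x26 (blk 9, set 1) → MISS  vc=[14, 5]
10: 0x15 (blk 5, set 1) → VC-HIT  vc=[14, 9]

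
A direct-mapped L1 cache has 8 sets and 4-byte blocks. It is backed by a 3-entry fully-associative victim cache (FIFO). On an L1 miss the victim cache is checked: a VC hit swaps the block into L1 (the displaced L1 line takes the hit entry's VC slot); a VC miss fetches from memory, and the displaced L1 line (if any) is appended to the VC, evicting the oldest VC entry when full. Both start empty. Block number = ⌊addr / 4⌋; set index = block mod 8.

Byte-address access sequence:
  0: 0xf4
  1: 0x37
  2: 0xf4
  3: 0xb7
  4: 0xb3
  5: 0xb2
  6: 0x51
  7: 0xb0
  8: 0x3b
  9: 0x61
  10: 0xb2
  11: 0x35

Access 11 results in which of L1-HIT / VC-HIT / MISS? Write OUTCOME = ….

  [0] addr=0xf4 blk=61 s=5: MISS | VC []
  [1] addr=0x37 blk=13 s=5: MISS | VC [61]
  [2] addr=0xf4 blk=61 s=5: VC-HIT | VC [13]
  [3] addr=0xb7 blk=45 s=5: MISS | VC [13, 61]
  [4] addr=0xb3 blk=44 s=4: MISS | VC [13, 61]
  [5] addr=0xb2 blk=44 s=4: L1-HIT | VC [13, 61]
  [6] addr=0x51 blk=20 s=4: MISS | VC [13, 61, 44]
  [7] addr=0xb0 blk=44 s=4: VC-HIT | VC [13, 61, 20]
  [8] addr=0x3b blk=14 s=6: MISS | VC [13, 61, 20]
  [9] addr=0x61 blk=24 s=0: MISS | VC [13, 61, 20]
  [10] addr=0xb2 blk=44 s=4: L1-HIT | VC [13, 61, 20]
  [11] addr=0x35 blk=13 s=5: VC-HIT | VC [45, 61, 20]

OUTCOME = VC-HIT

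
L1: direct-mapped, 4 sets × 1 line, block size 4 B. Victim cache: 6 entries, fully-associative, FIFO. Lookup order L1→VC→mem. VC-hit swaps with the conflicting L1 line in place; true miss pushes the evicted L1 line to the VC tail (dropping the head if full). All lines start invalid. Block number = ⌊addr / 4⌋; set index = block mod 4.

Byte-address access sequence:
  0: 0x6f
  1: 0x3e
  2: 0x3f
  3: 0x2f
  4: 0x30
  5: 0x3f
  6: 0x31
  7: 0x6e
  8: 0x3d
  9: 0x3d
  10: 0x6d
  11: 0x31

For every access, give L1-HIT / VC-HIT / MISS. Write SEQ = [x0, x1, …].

0: 0x6f (blk 27, set 3) → MISS  vc=[]
1: 0x3e (blk 15, set 3) → MISS  vc=[27]
2: 0x3f (blk 15, set 3) → L1-HIT  vc=[27]
3: 0x2f (blk 11, set 3) → MISS  vc=[27, 15]
4: 0x30 (blk 12, set 0) → MISS  vc=[27, 15]
5: 0x3f (blk 15, set 3) → VC-HIT  vc=[27, 11]
6: 0x31 (blk 12, set 0) → L1-HIT  vc=[27, 11]
7: 0x6e (blk 27, set 3) → VC-HIT  vc=[15, 11]
8: 0x3d (blk 15, set 3) → VC-HIT  vc=[27, 11]
9: 0x3d (blk 15, set 3) → L1-HIT  vc=[27, 11]
10: 0x6d (blk 27, set 3) → VC-HIT  vc=[15, 11]
11: 0x31 (blk 12, set 0) → L1-HIT  vc=[15, 11]

SEQ = [MISS, MISS, L1-HIT, MISS, MISS, VC-HIT, L1-HIT, VC-HIT, VC-HIT, L1-HIT, VC-HIT, L1-HIT]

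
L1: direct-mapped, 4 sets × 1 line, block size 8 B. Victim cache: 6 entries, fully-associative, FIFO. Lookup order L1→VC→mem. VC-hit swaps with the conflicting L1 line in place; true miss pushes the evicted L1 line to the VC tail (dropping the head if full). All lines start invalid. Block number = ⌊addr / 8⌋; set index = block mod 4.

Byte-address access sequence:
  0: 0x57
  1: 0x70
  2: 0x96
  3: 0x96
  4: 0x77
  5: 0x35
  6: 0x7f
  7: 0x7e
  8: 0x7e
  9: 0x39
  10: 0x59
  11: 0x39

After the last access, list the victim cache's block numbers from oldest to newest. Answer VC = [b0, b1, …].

VC = [10, 18, 14, 15, 11]

0: 0x57 (blk 10, set 2) → MISS  vc=[]
1: 0x70 (blk 14, set 2) → MISS  vc=[10]
2: 0x96 (blk 18, set 2) → MISS  vc=[10, 14]
3: 0x96 (blk 18, set 2) → L1-HIT  vc=[10, 14]
4: 0x77 (blk 14, set 2) → VC-HIT  vc=[10, 18]
5: 0x35 (blk 6, set 2) → MISS  vc=[10, 18, 14]
6: 0x7f (blk 15, set 3) → MISS  vc=[10, 18, 14]
7: 0x7e (blk 15, set 3) → L1-HIT  vc=[10, 18, 14]
8: 0x7e (blk 15, set 3) → L1-HIT  vc=[10, 18, 14]
9: 0x39 (blk 7, set 3) → MISS  vc=[10, 18, 14, 15]
10: 0x59 (blk 11, set 3) → MISS  vc=[10, 18, 14, 15, 7]
11: 0x39 (blk 7, set 3) → VC-HIT  vc=[10, 18, 14, 15, 11]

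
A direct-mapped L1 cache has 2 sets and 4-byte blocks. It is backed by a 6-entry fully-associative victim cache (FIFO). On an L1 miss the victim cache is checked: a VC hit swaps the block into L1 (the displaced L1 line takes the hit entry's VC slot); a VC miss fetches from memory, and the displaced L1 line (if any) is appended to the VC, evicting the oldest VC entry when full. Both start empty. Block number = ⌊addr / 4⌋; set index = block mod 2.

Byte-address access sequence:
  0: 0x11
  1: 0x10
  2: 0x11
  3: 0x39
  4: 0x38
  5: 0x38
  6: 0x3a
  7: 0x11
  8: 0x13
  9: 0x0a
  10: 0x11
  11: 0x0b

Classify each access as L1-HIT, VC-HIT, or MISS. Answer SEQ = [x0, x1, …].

#0 0x11→b4/s0 MISS; vc=[]
#1 0x10→b4/s0 L1-HIT; vc=[]
#2 0x11→b4/s0 L1-HIT; vc=[]
#3 0x39→b14/s0 MISS; vc=[4]
#4 0x38→b14/s0 L1-HIT; vc=[4]
#5 0x38→b14/s0 L1-HIT; vc=[4]
#6 0x3a→b14/s0 L1-HIT; vc=[4]
#7 0x11→b4/s0 VC-HIT; vc=[14]
#8 0x13→b4/s0 L1-HIT; vc=[14]
#9 0xa→b2/s0 MISS; vc=[14,4]
#10 0x11→b4/s0 VC-HIT; vc=[14,2]
#11 0xb→b2/s0 VC-HIT; vc=[14,4]

SEQ = [MISS, L1-HIT, L1-HIT, MISS, L1-HIT, L1-HIT, L1-HIT, VC-HIT, L1-HIT, MISS, VC-HIT, VC-HIT]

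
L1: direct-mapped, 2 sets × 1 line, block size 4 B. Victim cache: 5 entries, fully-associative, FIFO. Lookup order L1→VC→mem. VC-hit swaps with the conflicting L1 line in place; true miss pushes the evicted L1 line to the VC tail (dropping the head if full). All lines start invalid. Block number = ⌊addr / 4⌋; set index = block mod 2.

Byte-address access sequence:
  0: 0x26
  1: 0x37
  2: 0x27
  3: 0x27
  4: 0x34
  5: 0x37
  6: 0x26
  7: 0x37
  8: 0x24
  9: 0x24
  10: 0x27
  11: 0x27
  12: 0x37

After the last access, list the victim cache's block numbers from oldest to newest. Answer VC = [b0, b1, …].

#0 0x26→b9/s1 MISS; vc=[]
#1 0x37→b13/s1 MISS; vc=[9]
#2 0x27→b9/s1 VC-HIT; vc=[13]
#3 0x27→b9/s1 L1-HIT; vc=[13]
#4 0x34→b13/s1 VC-HIT; vc=[9]
#5 0x37→b13/s1 L1-HIT; vc=[9]
#6 0x26→b9/s1 VC-HIT; vc=[13]
#7 0x37→b13/s1 VC-HIT; vc=[9]
#8 0x24→b9/s1 VC-HIT; vc=[13]
#9 0x24→b9/s1 L1-HIT; vc=[13]
#10 0x27→b9/s1 L1-HIT; vc=[13]
#11 0x27→b9/s1 L1-HIT; vc=[13]
#12 0x37→b13/s1 VC-HIT; vc=[9]

VC = [9]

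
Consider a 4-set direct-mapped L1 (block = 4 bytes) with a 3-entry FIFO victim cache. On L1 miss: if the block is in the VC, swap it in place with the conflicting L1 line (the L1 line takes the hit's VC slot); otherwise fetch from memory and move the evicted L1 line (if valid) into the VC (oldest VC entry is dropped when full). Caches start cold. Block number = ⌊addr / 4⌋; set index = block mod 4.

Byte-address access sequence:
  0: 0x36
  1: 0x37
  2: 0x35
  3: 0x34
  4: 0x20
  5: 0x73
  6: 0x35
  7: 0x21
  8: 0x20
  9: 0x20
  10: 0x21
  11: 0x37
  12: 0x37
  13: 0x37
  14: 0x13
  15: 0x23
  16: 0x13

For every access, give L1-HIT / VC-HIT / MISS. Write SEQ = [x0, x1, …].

0: 0x36 (blk 13, set 1) → MISS  vc=[]
1: 0x37 (blk 13, set 1) → L1-HIT  vc=[]
2: 0x35 (blk 13, set 1) → L1-HIT  vc=[]
3: 0x34 (blk 13, set 1) → L1-HIT  vc=[]
4: 0x20 (blk 8, set 0) → MISS  vc=[]
5: 0x73 (blk 28, set 0) → MISS  vc=[8]
6: 0x35 (blk 13, set 1) → L1-HIT  vc=[8]
7: 0x21 (blk 8, set 0) → VC-HIT  vc=[28]
8: 0x20 (blk 8, set 0) → L1-HIT  vc=[28]
9: 0x20 (blk 8, set 0) → L1-HIT  vc=[28]
10: 0x21 (blk 8, set 0) → L1-HIT  vc=[28]
11: 0x37 (blk 13, set 1) → L1-HIT  vc=[28]
12: 0x37 (blk 13, set 1) → L1-HIT  vc=[28]
13: 0x37 (blk 13, set 1) → L1-HIT  vc=[28]
14: 0x13 (blk 4, set 0) → MISS  vc=[28, 8]
15: 0x23 (blk 8, set 0) → VC-HIT  vc=[28, 4]
16: 0x13 (blk 4, set 0) → VC-HIT  vc=[28, 8]

SEQ = [MISS, L1-HIT, L1-HIT, L1-HIT, MISS, MISS, L1-HIT, VC-HIT, L1-HIT, L1-HIT, L1-HIT, L1-HIT, L1-HIT, L1-HIT, MISS, VC-HIT, VC-HIT]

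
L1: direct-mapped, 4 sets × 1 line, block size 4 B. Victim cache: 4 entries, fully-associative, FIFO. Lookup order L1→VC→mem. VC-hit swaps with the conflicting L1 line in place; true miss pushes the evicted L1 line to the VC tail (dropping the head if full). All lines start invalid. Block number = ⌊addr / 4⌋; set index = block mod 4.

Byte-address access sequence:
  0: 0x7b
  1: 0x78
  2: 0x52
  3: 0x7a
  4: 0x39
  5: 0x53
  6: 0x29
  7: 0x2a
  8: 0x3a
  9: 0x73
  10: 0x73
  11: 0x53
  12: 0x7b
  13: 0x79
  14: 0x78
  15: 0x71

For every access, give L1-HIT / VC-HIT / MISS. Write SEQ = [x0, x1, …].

SEQ = [MISS, L1-HIT, MISS, L1-HIT, MISS, L1-HIT, MISS, L1-HIT, VC-HIT, MISS, L1-HIT, VC-HIT, VC-HIT, L1-HIT, L1-HIT, VC-HIT]

#0 0x7b→b30/s2 MISS; vc=[]
#1 0x78→b30/s2 L1-HIT; vc=[]
#2 0x52→b20/s0 MISS; vc=[]
#3 0x7a→b30/s2 L1-HIT; vc=[]
#4 0x39→b14/s2 MISS; vc=[30]
#5 0x53→b20/s0 L1-HIT; vc=[30]
#6 0x29→b10/s2 MISS; vc=[30,14]
#7 0x2a→b10/s2 L1-HIT; vc=[30,14]
#8 0x3a→b14/s2 VC-HIT; vc=[30,10]
#9 0x73→b28/s0 MISS; vc=[30,10,20]
#10 0x73→b28/s0 L1-HIT; vc=[30,10,20]
#11 0x53→b20/s0 VC-HIT; vc=[30,10,28]
#12 0x7b→b30/s2 VC-HIT; vc=[14,10,28]
#13 0x79→b30/s2 L1-HIT; vc=[14,10,28]
#14 0x78→b30/s2 L1-HIT; vc=[14,10,28]
#15 0x71→b28/s0 VC-HIT; vc=[14,10,20]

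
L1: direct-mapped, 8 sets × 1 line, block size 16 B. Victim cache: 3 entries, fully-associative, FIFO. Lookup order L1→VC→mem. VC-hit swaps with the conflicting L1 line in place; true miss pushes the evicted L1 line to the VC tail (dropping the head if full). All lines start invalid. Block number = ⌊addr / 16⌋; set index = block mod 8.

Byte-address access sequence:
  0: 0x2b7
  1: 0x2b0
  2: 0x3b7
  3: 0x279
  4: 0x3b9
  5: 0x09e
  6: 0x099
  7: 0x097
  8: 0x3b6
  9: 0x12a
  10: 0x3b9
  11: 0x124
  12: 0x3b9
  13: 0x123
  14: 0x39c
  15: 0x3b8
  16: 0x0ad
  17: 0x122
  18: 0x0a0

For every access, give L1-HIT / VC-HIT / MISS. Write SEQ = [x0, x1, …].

0: 0x2b7 (blk 43, set 3) → MISS  vc=[]
1: 0x2b0 (blk 43, set 3) → L1-HIT  vc=[]
2: 0x3b7 (blk 59, set 3) → MISS  vc=[43]
3: 0x279 (blk 39, set 7) → MISS  vc=[43]
4: 0x3b9 (blk 59, set 3) → L1-HIT  vc=[43]
5: 0x9e (blk 9, set 1) → MISS  vc=[43]
6: 0x99 (blk 9, set 1) → L1-HIT  vc=[43]
7: 0x97 (blk 9, set 1) → L1-HIT  vc=[43]
8: 0x3b6 (blk 59, set 3) → L1-HIT  vc=[43]
9: 0x12a (blk 18, set 2) → MISS  vc=[43]
10: 0x3b9 (blk 59, set 3) → L1-HIT  vc=[43]
11: 0x124 (blk 18, set 2) → L1-HIT  vc=[43]
12: 0x3b9 (blk 59, set 3) → L1-HIT  vc=[43]
13: 0x123 (blk 18, set 2) → L1-HIT  vc=[43]
14: 0x39c (blk 57, set 1) → MISS  vc=[43, 9]
15: 0x3b8 (blk 59, set 3) → L1-HIT  vc=[43, 9]
16: 0xad (blk 10, set 2) → MISS  vc=[43, 9, 18]
17: 0x122 (blk 18, set 2) → VC-HIT  vc=[43, 9, 10]
18: 0xa0 (blk 10, set 2) → VC-HIT  vc=[43, 9, 18]

SEQ = [MISS, L1-HIT, MISS, MISS, L1-HIT, MISS, L1-HIT, L1-HIT, L1-HIT, MISS, L1-HIT, L1-HIT, L1-HIT, L1-HIT, MISS, L1-HIT, MISS, VC-HIT, VC-HIT]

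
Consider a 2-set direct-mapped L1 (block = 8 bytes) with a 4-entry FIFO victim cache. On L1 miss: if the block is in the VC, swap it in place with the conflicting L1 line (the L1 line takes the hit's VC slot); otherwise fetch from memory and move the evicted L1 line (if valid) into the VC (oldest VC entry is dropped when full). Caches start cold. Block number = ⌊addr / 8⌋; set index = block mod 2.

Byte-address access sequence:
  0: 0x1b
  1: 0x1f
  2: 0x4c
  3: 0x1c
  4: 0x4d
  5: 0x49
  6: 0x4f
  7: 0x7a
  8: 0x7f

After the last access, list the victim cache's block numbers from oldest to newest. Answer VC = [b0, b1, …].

  [0] addr=0x1b blk=3 s=1: MISS | VC []
  [1] addr=0x1f blk=3 s=1: L1-HIT | VC []
  [2] addr=0x4c blk=9 s=1: MISS | VC [3]
  [3] addr=0x1c blk=3 s=1: VC-HIT | VC [9]
  [4] addr=0x4d blk=9 s=1: VC-HIT | VC [3]
  [5] addr=0x49 blk=9 s=1: L1-HIT | VC [3]
  [6] addr=0x4f blk=9 s=1: L1-HIT | VC [3]
  [7] addr=0x7a blk=15 s=1: MISS | VC [3, 9]
  [8] addr=0x7f blk=15 s=1: L1-HIT | VC [3, 9]

VC = [3, 9]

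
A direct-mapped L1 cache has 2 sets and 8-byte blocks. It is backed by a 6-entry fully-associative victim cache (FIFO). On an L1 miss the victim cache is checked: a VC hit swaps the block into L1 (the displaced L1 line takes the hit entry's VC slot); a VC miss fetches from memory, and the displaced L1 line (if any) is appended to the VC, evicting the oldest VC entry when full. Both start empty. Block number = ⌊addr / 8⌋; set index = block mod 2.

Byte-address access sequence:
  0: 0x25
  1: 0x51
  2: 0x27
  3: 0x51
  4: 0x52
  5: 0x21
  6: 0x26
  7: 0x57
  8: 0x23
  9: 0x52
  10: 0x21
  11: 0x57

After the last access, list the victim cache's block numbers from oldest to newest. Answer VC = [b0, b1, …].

VC = [4]

  [0] addr=0x25 blk=4 s=0: MISS | VC []
  [1] addr=0x51 blk=10 s=0: MISS | VC [4]
  [2] addr=0x27 blk=4 s=0: VC-HIT | VC [10]
  [3] addr=0x51 blk=10 s=0: VC-HIT | VC [4]
  [4] addr=0x52 blk=10 s=0: L1-HIT | VC [4]
  [5] addr=0x21 blk=4 s=0: VC-HIT | VC [10]
  [6] addr=0x26 blk=4 s=0: L1-HIT | VC [10]
  [7] addr=0x57 blk=10 s=0: VC-HIT | VC [4]
  [8] addr=0x23 blk=4 s=0: VC-HIT | VC [10]
  [9] addr=0x52 blk=10 s=0: VC-HIT | VC [4]
  [10] addr=0x21 blk=4 s=0: VC-HIT | VC [10]
  [11] addr=0x57 blk=10 s=0: VC-HIT | VC [4]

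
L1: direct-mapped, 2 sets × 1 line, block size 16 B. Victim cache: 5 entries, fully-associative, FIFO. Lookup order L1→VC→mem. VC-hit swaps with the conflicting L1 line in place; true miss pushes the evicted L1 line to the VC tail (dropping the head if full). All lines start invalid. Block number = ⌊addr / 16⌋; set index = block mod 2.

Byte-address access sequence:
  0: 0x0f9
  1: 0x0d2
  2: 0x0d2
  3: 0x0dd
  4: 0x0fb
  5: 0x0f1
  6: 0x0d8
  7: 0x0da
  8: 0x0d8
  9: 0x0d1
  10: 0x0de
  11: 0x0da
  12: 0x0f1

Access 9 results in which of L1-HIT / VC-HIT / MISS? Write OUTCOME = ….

#0 0xf9→b15/s1 MISS; vc=[]
#1 0xd2→b13/s1 MISS; vc=[15]
#2 0xd2→b13/s1 L1-HIT; vc=[15]
#3 0xdd→b13/s1 L1-HIT; vc=[15]
#4 0xfb→b15/s1 VC-HIT; vc=[13]
#5 0xf1→b15/s1 L1-HIT; vc=[13]
#6 0xd8→b13/s1 VC-HIT; vc=[15]
#7 0xda→b13/s1 L1-HIT; vc=[15]
#8 0xd8→b13/s1 L1-HIT; vc=[15]
#9 0xd1→b13/s1 L1-HIT; vc=[15]
#10 0xde→b13/s1 L1-HIT; vc=[15]
#11 0xda→b13/s1 L1-HIT; vc=[15]
#12 0xf1→b15/s1 VC-HIT; vc=[13]

OUTCOME = L1-HIT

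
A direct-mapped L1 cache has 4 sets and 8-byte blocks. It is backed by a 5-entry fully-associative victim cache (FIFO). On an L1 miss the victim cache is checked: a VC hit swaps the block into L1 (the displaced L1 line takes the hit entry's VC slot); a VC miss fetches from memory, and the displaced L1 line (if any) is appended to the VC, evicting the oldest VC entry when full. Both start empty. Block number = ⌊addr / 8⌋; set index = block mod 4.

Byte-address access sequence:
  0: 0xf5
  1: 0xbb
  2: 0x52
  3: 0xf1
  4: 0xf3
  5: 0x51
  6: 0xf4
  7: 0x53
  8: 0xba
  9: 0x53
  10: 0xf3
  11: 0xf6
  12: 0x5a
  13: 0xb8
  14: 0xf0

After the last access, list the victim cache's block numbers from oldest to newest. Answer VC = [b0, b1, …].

VC = [10, 11]

  [0] addr=0xf5 blk=30 s=2: MISS | VC []
  [1] addr=0xbb blk=23 s=3: MISS | VC []
  [2] addr=0x52 blk=10 s=2: MISS | VC [30]
  [3] addr=0xf1 blk=30 s=2: VC-HIT | VC [10]
  [4] addr=0xf3 blk=30 s=2: L1-HIT | VC [10]
  [5] addr=0x51 blk=10 s=2: VC-HIT | VC [30]
  [6] addr=0xf4 blk=30 s=2: VC-HIT | VC [10]
  [7] addr=0x53 blk=10 s=2: VC-HIT | VC [30]
  [8] addr=0xba blk=23 s=3: L1-HIT | VC [30]
  [9] addr=0x53 blk=10 s=2: L1-HIT | VC [30]
  [10] addr=0xf3 blk=30 s=2: VC-HIT | VC [10]
  [11] addr=0xf6 blk=30 s=2: L1-HIT | VC [10]
  [12] addr=0x5a blk=11 s=3: MISS | VC [10, 23]
  [13] addr=0xb8 blk=23 s=3: VC-HIT | VC [10, 11]
  [14] addr=0xf0 blk=30 s=2: L1-HIT | VC [10, 11]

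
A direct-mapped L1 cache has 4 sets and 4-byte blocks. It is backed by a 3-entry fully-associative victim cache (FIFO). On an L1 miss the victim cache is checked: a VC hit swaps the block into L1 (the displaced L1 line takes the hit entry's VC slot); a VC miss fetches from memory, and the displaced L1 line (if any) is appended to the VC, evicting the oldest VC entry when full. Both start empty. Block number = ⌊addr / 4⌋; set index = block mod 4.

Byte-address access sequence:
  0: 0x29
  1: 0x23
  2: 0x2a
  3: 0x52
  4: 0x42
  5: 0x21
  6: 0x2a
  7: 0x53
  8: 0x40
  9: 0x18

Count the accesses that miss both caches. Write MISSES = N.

MISSES = 5

  [0] addr=0x29 blk=10 s=2: MISS | VC []
  [1] addr=0x23 blk=8 s=0: MISS | VC []
  [2] addr=0x2a blk=10 s=2: L1-HIT | VC []
  [3] addr=0x52 blk=20 s=0: MISS | VC [8]
  [4] addr=0x42 blk=16 s=0: MISS | VC [8, 20]
  [5] addr=0x21 blk=8 s=0: VC-HIT | VC [16, 20]
  [6] addr=0x2a blk=10 s=2: L1-HIT | VC [16, 20]
  [7] addr=0x53 blk=20 s=0: VC-HIT | VC [16, 8]
  [8] addr=0x40 blk=16 s=0: VC-HIT | VC [20, 8]
  [9] addr=0x18 blk=6 s=2: MISS | VC [20, 8, 10]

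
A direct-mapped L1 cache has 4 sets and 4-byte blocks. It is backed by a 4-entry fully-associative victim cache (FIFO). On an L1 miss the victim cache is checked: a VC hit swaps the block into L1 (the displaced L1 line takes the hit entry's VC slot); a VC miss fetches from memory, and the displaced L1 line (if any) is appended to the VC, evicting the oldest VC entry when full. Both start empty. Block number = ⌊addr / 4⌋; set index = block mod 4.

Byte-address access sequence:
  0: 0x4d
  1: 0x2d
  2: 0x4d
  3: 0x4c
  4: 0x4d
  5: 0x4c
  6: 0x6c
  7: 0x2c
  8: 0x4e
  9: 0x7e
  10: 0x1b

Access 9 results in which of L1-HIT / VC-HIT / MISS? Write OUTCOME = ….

0: 0x4d (blk 19, set 3) → MISS  vc=[]
1: 0x2d (blk 11, set 3) → MISS  vc=[19]
2: 0x4d (blk 19, set 3) → VC-HIT  vc=[11]
3: 0x4c (blk 19, set 3) → L1-HIT  vc=[11]
4: 0x4d (blk 19, set 3) → L1-HIT  vc=[11]
5: 0x4c (blk 19, set 3) → L1-HIT  vc=[11]
6: 0x6c (blk 27, set 3) → MISS  vc=[11, 19]
7: 0x2c (blk 11, set 3) → VC-HIT  vc=[27, 19]
8: 0x4e (blk 19, set 3) → VC-HIT  vc=[27, 11]
9: 0x7e (blk 31, set 3) → MISS  vc=[27, 11, 19]
10: 0x1b (blk 6, set 2) → MISS  vc=[27, 11, 19]

OUTCOME = MISS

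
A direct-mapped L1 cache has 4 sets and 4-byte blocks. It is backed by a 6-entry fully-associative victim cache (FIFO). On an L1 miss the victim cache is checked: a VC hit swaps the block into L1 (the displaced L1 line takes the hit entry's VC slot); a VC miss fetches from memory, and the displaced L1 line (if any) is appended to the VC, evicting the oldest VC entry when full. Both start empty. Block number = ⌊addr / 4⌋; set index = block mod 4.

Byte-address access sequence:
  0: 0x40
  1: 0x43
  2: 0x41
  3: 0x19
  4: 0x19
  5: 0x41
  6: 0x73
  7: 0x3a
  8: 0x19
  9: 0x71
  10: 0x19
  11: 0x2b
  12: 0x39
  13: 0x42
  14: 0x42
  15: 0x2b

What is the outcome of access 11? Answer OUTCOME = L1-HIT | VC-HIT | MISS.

OUTCOME = MISS

  [0] addr=0x40 blk=16 s=0: MISS | VC []
  [1] addr=0x43 blk=16 s=0: L1-HIT | VC []
  [2] addr=0x41 blk=16 s=0: L1-HIT | VC []
  [3] addr=0x19 blk=6 s=2: MISS | VC []
  [4] addr=0x19 blk=6 s=2: L1-HIT | VC []
  [5] addr=0x41 blk=16 s=0: L1-HIT | VC []
  [6] addr=0x73 blk=28 s=0: MISS | VC [16]
  [7] addr=0x3a blk=14 s=2: MISS | VC [16, 6]
  [8] addr=0x19 blk=6 s=2: VC-HIT | VC [16, 14]
  [9] addr=0x71 blk=28 s=0: L1-HIT | VC [16, 14]
  [10] addr=0x19 blk=6 s=2: L1-HIT | VC [16, 14]
  [11] addr=0x2b blk=10 s=2: MISS | VC [16, 14, 6]
  [12] addr=0x39 blk=14 s=2: VC-HIT | VC [16, 10, 6]
  [13] addr=0x42 blk=16 s=0: VC-HIT | VC [28, 10, 6]
  [14] addr=0x42 blk=16 s=0: L1-HIT | VC [28, 10, 6]
  [15] addr=0x2b blk=10 s=2: VC-HIT | VC [28, 14, 6]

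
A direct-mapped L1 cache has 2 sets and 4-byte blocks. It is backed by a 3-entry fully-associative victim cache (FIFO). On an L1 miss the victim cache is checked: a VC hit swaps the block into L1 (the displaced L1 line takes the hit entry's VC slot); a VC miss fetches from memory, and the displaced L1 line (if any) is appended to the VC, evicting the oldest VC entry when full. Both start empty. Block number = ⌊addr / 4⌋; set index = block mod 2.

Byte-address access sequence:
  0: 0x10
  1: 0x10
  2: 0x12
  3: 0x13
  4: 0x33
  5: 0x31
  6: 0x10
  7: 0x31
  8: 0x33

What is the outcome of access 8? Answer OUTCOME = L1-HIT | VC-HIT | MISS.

#0 0x10→b4/s0 MISS; vc=[]
#1 0x10→b4/s0 L1-HIT; vc=[]
#2 0x12→b4/s0 L1-HIT; vc=[]
#3 0x13→b4/s0 L1-HIT; vc=[]
#4 0x33→b12/s0 MISS; vc=[4]
#5 0x31→b12/s0 L1-HIT; vc=[4]
#6 0x10→b4/s0 VC-HIT; vc=[12]
#7 0x31→b12/s0 VC-HIT; vc=[4]
#8 0x33→b12/s0 L1-HIT; vc=[4]

OUTCOME = L1-HIT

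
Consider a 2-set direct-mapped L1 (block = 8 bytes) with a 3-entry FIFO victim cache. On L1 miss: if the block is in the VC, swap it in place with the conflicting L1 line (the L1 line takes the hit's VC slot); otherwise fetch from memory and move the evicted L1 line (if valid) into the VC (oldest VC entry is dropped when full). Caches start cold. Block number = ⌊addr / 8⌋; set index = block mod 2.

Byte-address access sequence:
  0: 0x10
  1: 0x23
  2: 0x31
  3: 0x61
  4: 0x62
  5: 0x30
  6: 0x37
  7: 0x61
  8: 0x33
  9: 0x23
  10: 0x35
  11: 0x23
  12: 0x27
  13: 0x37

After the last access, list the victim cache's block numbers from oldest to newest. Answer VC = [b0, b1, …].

VC = [2, 4, 12]

0: 0x10 (blk 2, set 0) → MISS  vc=[]
1: 0x23 (blk 4, set 0) → MISS  vc=[2]
2: 0x31 (blk 6, set 0) → MISS  vc=[2, 4]
3: 0x61 (blk 12, set 0) → MISS  vc=[2, 4, 6]
4: 0x62 (blk 12, set 0) → L1-HIT  vc=[2, 4, 6]
5: 0x30 (blk 6, set 0) → VC-HIT  vc=[2, 4, 12]
6: 0x37 (blk 6, set 0) → L1-HIT  vc=[2, 4, 12]
7: 0x61 (blk 12, set 0) → VC-HIT  vc=[2, 4, 6]
8: 0x33 (blk 6, set 0) → VC-HIT  vc=[2, 4, 12]
9: 0x23 (blk 4, set 0) → VC-HIT  vc=[2, 6, 12]
10: 0x35 (blk 6, set 0) → VC-HIT  vc=[2, 4, 12]
11: 0x23 (blk 4, set 0) → VC-HIT  vc=[2, 6, 12]
12: 0x27 (blk 4, set 0) → L1-HIT  vc=[2, 6, 12]
13: 0x37 (blk 6, set 0) → VC-HIT  vc=[2, 4, 12]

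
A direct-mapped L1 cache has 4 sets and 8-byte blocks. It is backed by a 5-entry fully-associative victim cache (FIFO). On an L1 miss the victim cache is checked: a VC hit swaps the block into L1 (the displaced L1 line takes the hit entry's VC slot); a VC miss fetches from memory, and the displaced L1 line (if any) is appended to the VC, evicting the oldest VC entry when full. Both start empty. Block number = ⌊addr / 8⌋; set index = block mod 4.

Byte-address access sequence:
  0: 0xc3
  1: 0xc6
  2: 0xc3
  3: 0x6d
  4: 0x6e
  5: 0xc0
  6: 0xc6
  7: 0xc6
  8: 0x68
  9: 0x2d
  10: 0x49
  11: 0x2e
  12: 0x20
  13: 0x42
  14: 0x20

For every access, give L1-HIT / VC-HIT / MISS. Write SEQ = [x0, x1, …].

SEQ = [MISS, L1-HIT, L1-HIT, MISS, L1-HIT, L1-HIT, L1-HIT, L1-HIT, L1-HIT, MISS, MISS, VC-HIT, MISS, MISS, VC-HIT]

  [0] addr=0xc3 blk=24 s=0: MISS | VC []
  [1] addr=0xc6 blk=24 s=0: L1-HIT | VC []
  [2] addr=0xc3 blk=24 s=0: L1-HIT | VC []
  [3] addr=0x6d blk=13 s=1: MISS | VC []
  [4] addr=0x6e blk=13 s=1: L1-HIT | VC []
  [5] addr=0xc0 blk=24 s=0: L1-HIT | VC []
  [6] addr=0xc6 blk=24 s=0: L1-HIT | VC []
  [7] addr=0xc6 blk=24 s=0: L1-HIT | VC []
  [8] addr=0x68 blk=13 s=1: L1-HIT | VC []
  [9] addr=0x2d blk=5 s=1: MISS | VC [13]
  [10] addr=0x49 blk=9 s=1: MISS | VC [13, 5]
  [11] addr=0x2e blk=5 s=1: VC-HIT | VC [13, 9]
  [12] addr=0x20 blk=4 s=0: MISS | VC [13, 9, 24]
  [13] addr=0x42 blk=8 s=0: MISS | VC [13, 9, 24, 4]
  [14] addr=0x20 blk=4 s=0: VC-HIT | VC [13, 9, 24, 8]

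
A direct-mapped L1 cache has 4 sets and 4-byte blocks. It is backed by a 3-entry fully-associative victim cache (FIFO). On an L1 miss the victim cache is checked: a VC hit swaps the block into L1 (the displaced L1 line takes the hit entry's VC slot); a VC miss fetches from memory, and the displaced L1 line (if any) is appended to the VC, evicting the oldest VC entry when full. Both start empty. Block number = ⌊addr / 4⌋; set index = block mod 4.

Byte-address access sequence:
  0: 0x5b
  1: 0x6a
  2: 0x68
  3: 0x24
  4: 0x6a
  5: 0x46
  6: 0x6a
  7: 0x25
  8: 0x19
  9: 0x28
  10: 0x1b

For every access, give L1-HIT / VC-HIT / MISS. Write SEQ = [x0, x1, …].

SEQ = [MISS, MISS, L1-HIT, MISS, L1-HIT, MISS, L1-HIT, VC-HIT, MISS, MISS, VC-HIT]

0: 0x5b (blk 22, set 2) → MISS  vc=[]
1: 0x6a (blk 26, set 2) → MISS  vc=[22]
2: 0x68 (blk 26, set 2) → L1-HIT  vc=[22]
3: 0x24 (blk 9, set 1) → MISS  vc=[22]
4: 0x6a (blk 26, set 2) → L1-HIT  vc=[22]
5: 0x46 (blk 17, set 1) → MISS  vc=[22, 9]
6: 0x6a (blk 26, set 2) → L1-HIT  vc=[22, 9]
7: 0x25 (blk 9, set 1) → VC-HIT  vc=[22, 17]
8: 0x19 (blk 6, set 2) → MISS  vc=[22, 17, 26]
9: 0x28 (blk 10, set 2) → MISS  vc=[17, 26, 6]
10: 0x1b (blk 6, set 2) → VC-HIT  vc=[17, 26, 10]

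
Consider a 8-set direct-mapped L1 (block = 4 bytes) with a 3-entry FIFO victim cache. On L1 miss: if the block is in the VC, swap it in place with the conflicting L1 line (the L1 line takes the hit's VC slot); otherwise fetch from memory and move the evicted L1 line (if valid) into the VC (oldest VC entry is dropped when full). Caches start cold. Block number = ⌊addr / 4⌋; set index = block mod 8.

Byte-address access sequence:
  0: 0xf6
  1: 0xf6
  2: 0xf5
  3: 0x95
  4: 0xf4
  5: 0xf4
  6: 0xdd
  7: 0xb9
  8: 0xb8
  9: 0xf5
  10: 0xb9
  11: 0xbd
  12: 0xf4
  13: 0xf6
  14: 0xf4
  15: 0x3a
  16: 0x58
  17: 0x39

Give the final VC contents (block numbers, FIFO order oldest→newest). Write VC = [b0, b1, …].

VC = [55, 46, 22]

#0 0xf6→b61/s5 MISS; vc=[]
#1 0xf6→b61/s5 L1-HIT; vc=[]
#2 0xf5→b61/s5 L1-HIT; vc=[]
#3 0x95→b37/s5 MISS; vc=[61]
#4 0xf4→b61/s5 VC-HIT; vc=[37]
#5 0xf4→b61/s5 L1-HIT; vc=[37]
#6 0xdd→b55/s7 MISS; vc=[37]
#7 0xb9→b46/s6 MISS; vc=[37]
#8 0xb8→b46/s6 L1-HIT; vc=[37]
#9 0xf5→b61/s5 L1-HIT; vc=[37]
#10 0xb9→b46/s6 L1-HIT; vc=[37]
#11 0xbd→b47/s7 MISS; vc=[37,55]
#12 0xf4→b61/s5 L1-HIT; vc=[37,55]
#13 0xf6→b61/s5 L1-HIT; vc=[37,55]
#14 0xf4→b61/s5 L1-HIT; vc=[37,55]
#15 0x3a→b14/s6 MISS; vc=[37,55,46]
#16 0x58→b22/s6 MISS; vc=[55,46,14]
#17 0x39→b14/s6 VC-HIT; vc=[55,46,22]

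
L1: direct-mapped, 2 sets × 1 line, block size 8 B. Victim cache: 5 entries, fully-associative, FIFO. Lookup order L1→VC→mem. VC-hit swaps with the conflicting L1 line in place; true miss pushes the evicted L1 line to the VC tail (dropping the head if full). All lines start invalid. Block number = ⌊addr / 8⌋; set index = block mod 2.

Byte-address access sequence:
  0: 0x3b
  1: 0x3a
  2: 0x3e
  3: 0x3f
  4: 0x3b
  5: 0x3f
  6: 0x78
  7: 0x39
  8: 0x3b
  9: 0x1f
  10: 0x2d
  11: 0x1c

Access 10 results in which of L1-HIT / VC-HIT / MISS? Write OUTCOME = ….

0: 0x3b (blk 7, set 1) → MISS  vc=[]
1: 0x3a (blk 7, set 1) → L1-HIT  vc=[]
2: 0x3e (blk 7, set 1) → L1-HIT  vc=[]
3: 0x3f (blk 7, set 1) → L1-HIT  vc=[]
4: 0x3b (blk 7, set 1) → L1-HIT  vc=[]
5: 0x3f (blk 7, set 1) → L1-HIT  vc=[]
6: 0x78 (blk 15, set 1) → MISS  vc=[7]
7: 0x39 (blk 7, set 1) → VC-HIT  vc=[15]
8: 0x3b (blk 7, set 1) → L1-HIT  vc=[15]
9: 0x1f (blk 3, set 1) → MISS  vc=[15, 7]
10: 0x2d (blk 5, set 1) → MISS  vc=[15, 7, 3]
11: 0x1c (blk 3, set 1) → VC-HIT  vc=[15, 7, 5]

OUTCOME = MISS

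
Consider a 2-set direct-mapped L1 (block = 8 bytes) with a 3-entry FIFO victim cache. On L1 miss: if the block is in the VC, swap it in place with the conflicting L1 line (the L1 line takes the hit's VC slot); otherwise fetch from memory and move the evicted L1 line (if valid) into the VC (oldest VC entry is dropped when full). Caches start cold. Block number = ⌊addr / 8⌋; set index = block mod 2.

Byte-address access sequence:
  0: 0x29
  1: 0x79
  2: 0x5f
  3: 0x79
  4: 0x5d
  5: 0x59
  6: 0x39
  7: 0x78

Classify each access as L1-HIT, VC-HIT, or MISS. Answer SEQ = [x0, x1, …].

SEQ = [MISS, MISS, MISS, VC-HIT, VC-HIT, L1-HIT, MISS, VC-HIT]

0: 0x29 (blk 5, set 1) → MISS  vc=[]
1: 0x79 (blk 15, set 1) → MISS  vc=[5]
2: 0x5f (blk 11, set 1) → MISS  vc=[5, 15]
3: 0x79 (blk 15, set 1) → VC-HIT  vc=[5, 11]
4: 0x5d (blk 11, set 1) → VC-HIT  vc=[5, 15]
5: 0x59 (blk 11, set 1) → L1-HIT  vc=[5, 15]
6: 0x39 (blk 7, set 1) → MISS  vc=[5, 15, 11]
7: 0x78 (blk 15, set 1) → VC-HIT  vc=[5, 7, 11]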